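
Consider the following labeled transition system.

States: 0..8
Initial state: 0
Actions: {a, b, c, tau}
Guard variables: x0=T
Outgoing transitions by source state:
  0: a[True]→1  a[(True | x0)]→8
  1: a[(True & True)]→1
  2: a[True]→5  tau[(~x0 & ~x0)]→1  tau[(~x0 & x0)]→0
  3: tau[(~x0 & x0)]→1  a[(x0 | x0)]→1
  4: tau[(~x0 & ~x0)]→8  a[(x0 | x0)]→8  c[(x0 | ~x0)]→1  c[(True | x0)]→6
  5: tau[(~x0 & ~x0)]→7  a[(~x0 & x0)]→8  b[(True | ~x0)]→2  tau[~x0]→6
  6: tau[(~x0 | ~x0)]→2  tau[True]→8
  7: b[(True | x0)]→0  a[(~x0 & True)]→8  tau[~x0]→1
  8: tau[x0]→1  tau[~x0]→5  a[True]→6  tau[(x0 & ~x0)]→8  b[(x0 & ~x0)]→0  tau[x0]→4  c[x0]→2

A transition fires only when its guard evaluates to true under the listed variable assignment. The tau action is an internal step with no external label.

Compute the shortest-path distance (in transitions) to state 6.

Answer: 2

Trace:
BFS to 6:
  L0 = {0}
  L1 = {1,8}
  L2 = {2,4,6}
first hit 6 at d=2 via a·a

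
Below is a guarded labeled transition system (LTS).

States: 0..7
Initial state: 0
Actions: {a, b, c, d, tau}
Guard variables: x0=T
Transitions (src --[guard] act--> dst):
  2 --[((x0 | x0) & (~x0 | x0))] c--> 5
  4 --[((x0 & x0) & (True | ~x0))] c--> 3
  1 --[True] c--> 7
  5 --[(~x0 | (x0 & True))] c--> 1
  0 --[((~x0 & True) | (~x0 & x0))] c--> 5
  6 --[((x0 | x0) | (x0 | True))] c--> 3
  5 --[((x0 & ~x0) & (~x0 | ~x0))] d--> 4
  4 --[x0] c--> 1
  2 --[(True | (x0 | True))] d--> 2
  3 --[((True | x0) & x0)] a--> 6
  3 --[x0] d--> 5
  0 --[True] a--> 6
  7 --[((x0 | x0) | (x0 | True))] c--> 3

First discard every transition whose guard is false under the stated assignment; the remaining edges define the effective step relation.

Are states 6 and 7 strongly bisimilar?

Answer: BISIMILAR

Trace:
Refine partition for ~:
  round 0: {{0,1,2,3,4,5,6,7}}
  round 1: {{0},{1,4,5,6,7},{2},{3}}
  round 2: {{0},{1,5},{2},{3},{4},{6,7}}
  round 3: {{0},{1},{2},{3},{4},{5},{6,7}}
stable after 4 split(s): 7 block(s)
[6]={6,7}  [7]={6,7}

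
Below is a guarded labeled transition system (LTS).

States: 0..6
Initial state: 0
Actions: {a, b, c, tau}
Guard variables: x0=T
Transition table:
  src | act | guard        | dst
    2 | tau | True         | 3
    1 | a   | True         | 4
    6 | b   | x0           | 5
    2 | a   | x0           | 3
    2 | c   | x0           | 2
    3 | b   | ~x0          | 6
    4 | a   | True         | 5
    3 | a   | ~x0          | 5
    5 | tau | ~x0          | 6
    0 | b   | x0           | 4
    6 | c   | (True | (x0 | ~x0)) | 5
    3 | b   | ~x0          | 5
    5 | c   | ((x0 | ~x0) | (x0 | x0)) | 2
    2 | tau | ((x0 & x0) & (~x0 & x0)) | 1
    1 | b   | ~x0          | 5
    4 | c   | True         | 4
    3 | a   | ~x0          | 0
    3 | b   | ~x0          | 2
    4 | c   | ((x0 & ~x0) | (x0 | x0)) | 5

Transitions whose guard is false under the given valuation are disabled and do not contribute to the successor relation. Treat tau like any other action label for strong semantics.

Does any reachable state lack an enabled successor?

Reachable = {0,2,3,4,5}
  0: b→4  [1 exit(s)]
  2: a→3  c→2  tau→3  [3 exit(s)]
  3: ∅  [no exit]
  4: a→5  c→4  c→5  [3 exit(s)]
  5: c→2  [1 exit(s)]
trace reaching 3: b·a·c·tau

Answer: DEADLOCK at state 3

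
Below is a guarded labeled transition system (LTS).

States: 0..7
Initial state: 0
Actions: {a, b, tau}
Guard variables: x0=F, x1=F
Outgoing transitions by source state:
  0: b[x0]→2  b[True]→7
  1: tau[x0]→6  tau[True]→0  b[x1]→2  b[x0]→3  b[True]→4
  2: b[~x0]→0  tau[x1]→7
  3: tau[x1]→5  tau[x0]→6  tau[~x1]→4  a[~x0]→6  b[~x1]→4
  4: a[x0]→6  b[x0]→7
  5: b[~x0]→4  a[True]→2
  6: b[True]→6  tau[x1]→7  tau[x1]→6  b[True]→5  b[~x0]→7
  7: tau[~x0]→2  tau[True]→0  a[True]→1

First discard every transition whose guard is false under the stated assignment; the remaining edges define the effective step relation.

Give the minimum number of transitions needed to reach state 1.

Answer: 2

Trace:
Layered search for 1:
  Layer 0: {0}
  Layer 1: {7}
  Layer 2: {1,2}
first hit 1 at d=2 via b·a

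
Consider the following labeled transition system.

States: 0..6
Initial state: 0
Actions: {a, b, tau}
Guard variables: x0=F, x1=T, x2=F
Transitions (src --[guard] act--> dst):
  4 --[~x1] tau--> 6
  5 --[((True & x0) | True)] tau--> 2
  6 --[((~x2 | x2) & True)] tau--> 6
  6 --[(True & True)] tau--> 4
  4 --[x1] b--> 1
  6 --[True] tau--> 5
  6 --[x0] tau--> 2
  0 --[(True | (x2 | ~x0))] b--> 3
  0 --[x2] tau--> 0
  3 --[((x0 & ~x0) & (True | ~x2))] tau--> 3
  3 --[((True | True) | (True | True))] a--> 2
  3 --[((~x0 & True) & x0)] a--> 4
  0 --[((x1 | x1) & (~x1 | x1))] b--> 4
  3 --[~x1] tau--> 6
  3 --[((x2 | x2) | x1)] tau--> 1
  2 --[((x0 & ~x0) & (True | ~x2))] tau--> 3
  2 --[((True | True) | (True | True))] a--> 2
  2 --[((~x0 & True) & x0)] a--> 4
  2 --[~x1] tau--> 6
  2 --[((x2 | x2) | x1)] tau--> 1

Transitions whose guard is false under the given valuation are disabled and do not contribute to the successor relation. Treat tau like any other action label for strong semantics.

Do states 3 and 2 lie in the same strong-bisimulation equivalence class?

Refine partition for ~:
  P[0] = {{0,1,2,3,4,5,6}}
  P[1] = {{0,4},{1},{2,3},{5,6}}
  P[2] = {{0},{1},{2,3},{4},{5},{6}}
stable after 3 split(s): 6 block(s)
3∈{2,3}, 2∈{2,3}

Answer: BISIMILAR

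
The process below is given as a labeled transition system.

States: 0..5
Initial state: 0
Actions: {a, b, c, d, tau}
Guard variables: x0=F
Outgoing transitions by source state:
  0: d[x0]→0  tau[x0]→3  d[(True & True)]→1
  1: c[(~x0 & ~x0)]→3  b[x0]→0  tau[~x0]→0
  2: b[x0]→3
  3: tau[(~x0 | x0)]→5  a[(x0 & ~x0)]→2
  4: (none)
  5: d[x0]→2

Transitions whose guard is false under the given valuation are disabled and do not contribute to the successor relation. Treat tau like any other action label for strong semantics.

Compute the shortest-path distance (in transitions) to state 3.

Answer: 2

Analysis:
Breadth-first toward 3:
  L0 = {0}
  L1 = {1}
  L2 = {3}
depth(3)=2, e.g. d·c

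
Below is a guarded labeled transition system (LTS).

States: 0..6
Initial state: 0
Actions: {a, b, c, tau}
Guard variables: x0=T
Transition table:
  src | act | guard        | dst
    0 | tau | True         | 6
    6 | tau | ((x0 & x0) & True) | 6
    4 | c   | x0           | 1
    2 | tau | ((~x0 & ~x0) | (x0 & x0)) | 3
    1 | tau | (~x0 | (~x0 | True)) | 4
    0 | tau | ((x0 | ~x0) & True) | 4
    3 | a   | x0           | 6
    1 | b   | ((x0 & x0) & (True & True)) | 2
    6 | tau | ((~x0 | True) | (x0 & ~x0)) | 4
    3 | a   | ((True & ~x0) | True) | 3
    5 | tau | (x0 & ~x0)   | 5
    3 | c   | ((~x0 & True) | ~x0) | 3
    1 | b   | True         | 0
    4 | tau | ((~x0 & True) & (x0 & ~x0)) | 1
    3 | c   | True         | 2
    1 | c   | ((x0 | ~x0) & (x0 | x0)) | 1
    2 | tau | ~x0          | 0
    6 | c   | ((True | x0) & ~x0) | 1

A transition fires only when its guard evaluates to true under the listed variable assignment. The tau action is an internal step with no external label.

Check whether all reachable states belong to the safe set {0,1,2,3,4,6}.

Answer: INVARIANT HOLDS

Trace:
Inv-set: {0,1,2,3,4,6}
Reachable = {0,1,2,3,4,6}
  0: ok
  1: ok
  2: ok
  3: ok
  4: ok
  6: ok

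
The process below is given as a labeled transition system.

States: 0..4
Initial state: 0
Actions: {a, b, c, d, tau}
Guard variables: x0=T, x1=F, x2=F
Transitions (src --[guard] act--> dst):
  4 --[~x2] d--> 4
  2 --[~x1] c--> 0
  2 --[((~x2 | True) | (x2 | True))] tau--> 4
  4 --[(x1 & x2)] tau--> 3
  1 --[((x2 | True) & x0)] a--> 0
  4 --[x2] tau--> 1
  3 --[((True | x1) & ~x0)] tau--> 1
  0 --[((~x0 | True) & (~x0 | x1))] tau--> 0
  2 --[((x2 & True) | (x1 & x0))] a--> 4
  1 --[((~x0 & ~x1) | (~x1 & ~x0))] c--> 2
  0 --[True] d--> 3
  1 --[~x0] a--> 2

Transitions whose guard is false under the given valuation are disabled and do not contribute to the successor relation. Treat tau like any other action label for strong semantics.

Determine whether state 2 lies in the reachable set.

After dropping false guards: 5 live edges.
depth 0: {0}
depth 1: {3}  total {0,3}
R = {0,3}

Answer: UNREACHABLE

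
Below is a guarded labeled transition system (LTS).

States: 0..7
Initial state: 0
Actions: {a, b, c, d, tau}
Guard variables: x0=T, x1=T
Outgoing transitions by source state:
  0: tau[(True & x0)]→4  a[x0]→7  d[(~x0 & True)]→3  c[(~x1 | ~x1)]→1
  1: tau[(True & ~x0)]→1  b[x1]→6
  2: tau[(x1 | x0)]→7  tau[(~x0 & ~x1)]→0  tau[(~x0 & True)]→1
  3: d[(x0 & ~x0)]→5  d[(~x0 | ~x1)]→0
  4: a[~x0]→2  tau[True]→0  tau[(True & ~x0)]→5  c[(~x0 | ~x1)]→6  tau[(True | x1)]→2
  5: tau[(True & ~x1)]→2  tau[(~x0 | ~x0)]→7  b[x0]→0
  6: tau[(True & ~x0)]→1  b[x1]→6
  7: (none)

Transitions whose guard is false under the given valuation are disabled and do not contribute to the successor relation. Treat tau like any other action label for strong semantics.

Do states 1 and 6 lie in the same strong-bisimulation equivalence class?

Answer: BISIMILAR

Working:
Compute ~ classes (split until stable):
  round 0: {{0,1,2,3,4,5,6,7}}
  round 1: {{0},{1,5,6},{2,4},{3,7}}
  round 2: {{0},{1,6},{2},{3,7},{4},{5}}
Fixed point at round 3; 6 class(es).
class of 1: {1,6}; class of 6: {1,6}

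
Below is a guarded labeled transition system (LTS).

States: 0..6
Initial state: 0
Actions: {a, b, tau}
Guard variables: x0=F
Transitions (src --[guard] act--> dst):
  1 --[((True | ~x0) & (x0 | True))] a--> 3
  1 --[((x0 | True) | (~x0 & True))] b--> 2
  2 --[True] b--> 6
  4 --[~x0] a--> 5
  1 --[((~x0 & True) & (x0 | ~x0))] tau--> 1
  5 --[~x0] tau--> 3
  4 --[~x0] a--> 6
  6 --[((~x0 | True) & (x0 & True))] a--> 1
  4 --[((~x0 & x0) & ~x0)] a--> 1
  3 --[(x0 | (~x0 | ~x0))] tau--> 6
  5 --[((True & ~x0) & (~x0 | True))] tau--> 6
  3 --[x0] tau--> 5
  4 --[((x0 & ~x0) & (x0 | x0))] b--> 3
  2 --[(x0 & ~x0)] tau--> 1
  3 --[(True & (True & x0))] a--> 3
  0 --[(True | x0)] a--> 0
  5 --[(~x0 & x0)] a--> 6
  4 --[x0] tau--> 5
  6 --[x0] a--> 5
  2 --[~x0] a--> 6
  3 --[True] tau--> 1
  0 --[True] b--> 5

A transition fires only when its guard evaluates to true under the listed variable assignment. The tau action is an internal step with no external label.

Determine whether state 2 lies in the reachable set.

Guard filter leaves 13 enabled edge(s).
Layer 0: {0}
Layer 1: {5}  now seen {0,5}
Layer 2: {3,6}  now seen {0,3,5,6}
Layer 3: {1}  now seen {0,1,3,5,6}
Layer 4: {2}  now seen {0,1,2,3,5,6}
Reach set: {0,1,2,3,5,6}
trace reaching 2: b·tau·tau·b

Answer: REACHABLE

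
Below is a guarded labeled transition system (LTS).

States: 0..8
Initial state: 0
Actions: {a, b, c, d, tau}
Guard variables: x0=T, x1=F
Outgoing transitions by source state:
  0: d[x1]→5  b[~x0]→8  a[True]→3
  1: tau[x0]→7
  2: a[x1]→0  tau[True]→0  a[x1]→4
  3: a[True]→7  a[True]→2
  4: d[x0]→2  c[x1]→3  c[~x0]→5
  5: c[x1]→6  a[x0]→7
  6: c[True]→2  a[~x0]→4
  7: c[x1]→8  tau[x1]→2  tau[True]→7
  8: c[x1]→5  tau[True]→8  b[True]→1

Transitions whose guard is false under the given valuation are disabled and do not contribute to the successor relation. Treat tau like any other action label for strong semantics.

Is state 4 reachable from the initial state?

Answer: UNREACHABLE

Working:
11 transition(s) survive guard evaluation.
L0 = {0}
L1 = {3}  cumulative {0,3}
L2 = {2,7}  cumulative {0,2,3,7}
Reach set: {0,2,3,7}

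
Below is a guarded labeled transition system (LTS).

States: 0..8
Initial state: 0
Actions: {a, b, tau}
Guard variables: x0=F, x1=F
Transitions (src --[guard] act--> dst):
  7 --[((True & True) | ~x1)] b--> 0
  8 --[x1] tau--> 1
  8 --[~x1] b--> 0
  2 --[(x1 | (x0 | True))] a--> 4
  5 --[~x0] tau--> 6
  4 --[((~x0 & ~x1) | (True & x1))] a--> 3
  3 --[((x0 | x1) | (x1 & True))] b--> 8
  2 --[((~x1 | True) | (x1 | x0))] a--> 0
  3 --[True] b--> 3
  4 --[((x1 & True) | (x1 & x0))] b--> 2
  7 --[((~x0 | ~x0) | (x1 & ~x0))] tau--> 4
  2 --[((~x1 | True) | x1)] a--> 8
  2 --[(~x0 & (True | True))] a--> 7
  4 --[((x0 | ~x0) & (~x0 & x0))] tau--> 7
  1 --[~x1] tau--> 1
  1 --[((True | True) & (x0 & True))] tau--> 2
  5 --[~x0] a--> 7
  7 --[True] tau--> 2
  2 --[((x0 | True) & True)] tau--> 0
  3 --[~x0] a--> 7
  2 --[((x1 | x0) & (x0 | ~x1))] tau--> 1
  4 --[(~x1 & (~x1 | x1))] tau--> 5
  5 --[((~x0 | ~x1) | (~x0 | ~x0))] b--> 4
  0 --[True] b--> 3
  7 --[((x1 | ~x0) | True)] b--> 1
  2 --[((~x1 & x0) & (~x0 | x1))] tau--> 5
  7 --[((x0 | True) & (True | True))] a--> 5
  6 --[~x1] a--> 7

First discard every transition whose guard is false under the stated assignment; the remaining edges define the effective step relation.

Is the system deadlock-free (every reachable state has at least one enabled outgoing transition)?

Reach set: {0,1,2,3,4,5,6,7,8}
  0: b→3  [deg 1]
  1: tau→1  [deg 1]
  2: a→0  a→4  a→7  a→8  tau→0  [deg 5]
  3: a→7  b→3  [deg 2]
  4: a→3  tau→5  [deg 2]
  5: a→7  b→4  tau→6  [deg 3]
  6: a→7  [deg 1]
  7: a→5  b→0  b→1  tau→2  tau→4  [deg 5]
  8: b→0  [deg 1]

Answer: DEADLOCK-FREE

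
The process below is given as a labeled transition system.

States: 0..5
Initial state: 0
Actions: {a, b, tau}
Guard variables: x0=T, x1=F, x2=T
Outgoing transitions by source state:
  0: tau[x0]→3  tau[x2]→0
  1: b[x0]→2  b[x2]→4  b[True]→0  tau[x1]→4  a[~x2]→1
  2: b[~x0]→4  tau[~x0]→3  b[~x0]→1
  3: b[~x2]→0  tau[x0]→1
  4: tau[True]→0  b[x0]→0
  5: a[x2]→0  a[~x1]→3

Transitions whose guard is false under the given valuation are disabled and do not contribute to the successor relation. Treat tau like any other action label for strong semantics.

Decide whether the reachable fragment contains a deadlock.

Reach set: {0,1,2,3,4}
  0: tau→0  tau→3  [2 out]
  1: b→0  b→2  b→4  [3 out]
  2: ∅  [no exit]
  3: tau→1  [1 out]
  4: b→0  tau→0  [2 out]
trace reaching 2: tau·tau·b

Answer: DEADLOCK at state 2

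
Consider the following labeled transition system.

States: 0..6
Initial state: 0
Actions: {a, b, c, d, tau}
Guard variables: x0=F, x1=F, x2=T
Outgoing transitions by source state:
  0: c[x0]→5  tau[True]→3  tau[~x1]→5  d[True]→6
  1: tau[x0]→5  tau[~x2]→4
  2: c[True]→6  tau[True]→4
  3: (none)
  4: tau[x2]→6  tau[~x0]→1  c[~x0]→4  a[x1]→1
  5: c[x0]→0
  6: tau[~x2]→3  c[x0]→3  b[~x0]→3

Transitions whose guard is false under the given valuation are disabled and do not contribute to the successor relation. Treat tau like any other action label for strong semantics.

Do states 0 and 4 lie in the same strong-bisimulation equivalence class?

Answer: NOT BISIMILAR

Trace:
Compute ~ classes (split until stable):
  P[0] = {{0,1,2,3,4,5,6}}
  P[1] = {{0},{1,3,5},{2,4},{6}}
  P[2] = {{0},{1,3,5},{2},{4},{6}}
stable after 3 split(s): 5 block(s)
[0]={0}  [4]={4}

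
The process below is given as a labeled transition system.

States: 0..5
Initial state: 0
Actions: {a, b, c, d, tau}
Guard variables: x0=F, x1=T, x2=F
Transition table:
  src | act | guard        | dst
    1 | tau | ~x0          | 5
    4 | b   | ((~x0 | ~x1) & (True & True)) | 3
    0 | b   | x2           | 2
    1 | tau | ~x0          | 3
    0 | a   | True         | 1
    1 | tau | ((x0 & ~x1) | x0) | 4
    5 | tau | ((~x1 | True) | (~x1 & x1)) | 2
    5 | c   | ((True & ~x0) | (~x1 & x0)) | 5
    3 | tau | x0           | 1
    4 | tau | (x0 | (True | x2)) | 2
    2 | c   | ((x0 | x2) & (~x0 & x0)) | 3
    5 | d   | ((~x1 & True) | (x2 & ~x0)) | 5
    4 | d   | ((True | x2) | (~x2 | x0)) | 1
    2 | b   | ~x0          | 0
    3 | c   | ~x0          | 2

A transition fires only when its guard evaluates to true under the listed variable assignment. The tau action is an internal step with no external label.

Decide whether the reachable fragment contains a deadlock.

Reachable = {0,1,2,3,5}
  0: a→1  [1 out]
  1: tau→3  tau→5  [2 out]
  2: b→0  [1 out]
  3: c→2  [1 out]
  5: c→5  tau→2  [2 out]

Answer: DEADLOCK-FREE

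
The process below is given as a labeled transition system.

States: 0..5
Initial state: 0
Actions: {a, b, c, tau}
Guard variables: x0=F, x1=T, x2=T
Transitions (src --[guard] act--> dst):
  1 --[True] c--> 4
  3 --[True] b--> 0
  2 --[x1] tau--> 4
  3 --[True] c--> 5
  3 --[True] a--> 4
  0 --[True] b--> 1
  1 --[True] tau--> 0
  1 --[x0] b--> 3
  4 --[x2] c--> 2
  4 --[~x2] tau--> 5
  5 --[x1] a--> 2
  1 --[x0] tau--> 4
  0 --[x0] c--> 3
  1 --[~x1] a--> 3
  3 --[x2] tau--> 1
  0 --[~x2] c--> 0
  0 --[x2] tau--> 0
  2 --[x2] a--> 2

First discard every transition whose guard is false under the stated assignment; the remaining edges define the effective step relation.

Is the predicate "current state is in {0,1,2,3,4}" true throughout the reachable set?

Answer: INVARIANT HOLDS

Trace:
Inv-set: {0,1,2,3,4}
Reachable = {0,1,2,4}
  0: ok
  1: ok
  2: ok
  4: ok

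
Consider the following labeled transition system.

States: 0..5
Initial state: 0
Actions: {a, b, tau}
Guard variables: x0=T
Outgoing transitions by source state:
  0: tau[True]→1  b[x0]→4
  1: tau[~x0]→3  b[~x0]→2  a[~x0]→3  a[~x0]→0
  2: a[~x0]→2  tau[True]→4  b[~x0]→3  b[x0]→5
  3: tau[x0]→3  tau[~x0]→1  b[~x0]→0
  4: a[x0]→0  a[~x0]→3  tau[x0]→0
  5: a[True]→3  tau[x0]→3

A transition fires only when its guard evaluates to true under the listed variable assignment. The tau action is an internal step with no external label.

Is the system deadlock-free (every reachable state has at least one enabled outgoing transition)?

R = {0,1,4}
  0: b→4  tau→1  [2 exit(s)]
  1: ∅  [deadlock]
  4: a→0  tau→0  [2 exit(s)]
trace reaching 1: tau

Answer: DEADLOCK at state 1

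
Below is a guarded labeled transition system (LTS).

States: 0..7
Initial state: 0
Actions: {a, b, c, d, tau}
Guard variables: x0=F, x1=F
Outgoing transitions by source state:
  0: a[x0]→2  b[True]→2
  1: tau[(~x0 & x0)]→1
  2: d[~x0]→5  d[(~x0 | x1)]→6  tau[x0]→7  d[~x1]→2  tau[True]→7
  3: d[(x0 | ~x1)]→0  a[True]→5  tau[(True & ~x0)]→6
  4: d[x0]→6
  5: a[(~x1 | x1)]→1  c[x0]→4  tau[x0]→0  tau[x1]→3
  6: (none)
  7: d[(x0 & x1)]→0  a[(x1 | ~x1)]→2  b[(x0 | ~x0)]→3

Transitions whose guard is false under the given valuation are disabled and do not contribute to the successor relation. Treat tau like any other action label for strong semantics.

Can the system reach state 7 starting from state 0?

After dropping false guards: 11 live edges.
L0 = {0}
L1 = {2}  now seen {0,2}
L2 = {5,6,7}  now seen {0,2,5,6,7}
L3 = {1,3}  now seen {0,1,2,3,5,6,7}
Reachable = {0,1,2,3,5,6,7}
witness 7: b·tau

Answer: REACHABLE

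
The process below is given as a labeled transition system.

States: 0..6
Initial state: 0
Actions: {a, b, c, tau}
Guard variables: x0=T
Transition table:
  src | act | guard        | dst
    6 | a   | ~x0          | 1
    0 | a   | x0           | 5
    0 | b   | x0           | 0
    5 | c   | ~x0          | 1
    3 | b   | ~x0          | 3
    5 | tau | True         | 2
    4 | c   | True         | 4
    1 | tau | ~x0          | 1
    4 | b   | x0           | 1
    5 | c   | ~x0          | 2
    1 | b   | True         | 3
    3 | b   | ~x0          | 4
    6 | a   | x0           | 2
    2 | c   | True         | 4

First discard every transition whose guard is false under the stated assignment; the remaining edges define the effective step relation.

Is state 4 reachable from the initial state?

Answer: REACHABLE

Trace:
After dropping false guards: 8 live edges.
Layer 0: {0}
Layer 1: {5}  now seen {0,5}
Layer 2: {2}  now seen {0,2,5}
Layer 3: {4}  now seen {0,2,4,5}
Layer 4: {1}  now seen {0,1,2,4,5}
Layer 5: {3}  now seen {0,1,2,3,4,5}
Reach set: {0,1,2,3,4,5}
witness 4: a·tau·c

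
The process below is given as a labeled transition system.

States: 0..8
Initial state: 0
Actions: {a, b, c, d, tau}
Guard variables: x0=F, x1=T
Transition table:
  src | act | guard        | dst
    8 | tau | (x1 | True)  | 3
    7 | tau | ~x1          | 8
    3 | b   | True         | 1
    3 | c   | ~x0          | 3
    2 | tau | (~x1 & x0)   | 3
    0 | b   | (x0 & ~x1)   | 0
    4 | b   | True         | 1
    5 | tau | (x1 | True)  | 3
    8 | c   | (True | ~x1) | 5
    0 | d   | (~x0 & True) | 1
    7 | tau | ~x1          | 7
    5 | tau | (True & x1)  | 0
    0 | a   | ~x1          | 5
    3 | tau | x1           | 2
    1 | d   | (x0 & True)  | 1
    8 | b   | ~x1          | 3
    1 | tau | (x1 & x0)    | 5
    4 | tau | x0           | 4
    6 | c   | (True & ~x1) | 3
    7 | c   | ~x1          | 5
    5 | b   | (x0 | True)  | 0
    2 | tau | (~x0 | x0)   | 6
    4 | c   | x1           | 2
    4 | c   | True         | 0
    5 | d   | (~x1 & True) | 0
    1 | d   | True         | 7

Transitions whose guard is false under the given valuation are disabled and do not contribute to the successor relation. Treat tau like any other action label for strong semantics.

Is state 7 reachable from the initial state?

Answer: REACHABLE

Analysis:
14 transition(s) survive guard evaluation.
depth 0: {0}
depth 1: {1}  cumulative {0,1}
depth 2: {7}  cumulative {0,1,7}
R = {0,1,7}
Path to 7: d·d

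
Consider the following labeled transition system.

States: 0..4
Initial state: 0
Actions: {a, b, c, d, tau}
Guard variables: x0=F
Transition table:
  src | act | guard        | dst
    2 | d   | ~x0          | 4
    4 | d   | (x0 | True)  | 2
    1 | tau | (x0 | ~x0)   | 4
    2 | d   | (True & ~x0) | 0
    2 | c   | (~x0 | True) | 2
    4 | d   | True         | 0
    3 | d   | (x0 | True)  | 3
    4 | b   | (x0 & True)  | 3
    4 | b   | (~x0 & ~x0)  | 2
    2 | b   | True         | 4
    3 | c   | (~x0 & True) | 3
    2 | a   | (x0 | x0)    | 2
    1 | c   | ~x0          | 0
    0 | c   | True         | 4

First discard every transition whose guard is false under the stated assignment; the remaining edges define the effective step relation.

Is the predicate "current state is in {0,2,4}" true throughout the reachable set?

Answer: INVARIANT HOLDS

Analysis:
Allowed set {0,2,4}
Reach set: {0,2,4}
  0: ok
  2: ok
  4: ok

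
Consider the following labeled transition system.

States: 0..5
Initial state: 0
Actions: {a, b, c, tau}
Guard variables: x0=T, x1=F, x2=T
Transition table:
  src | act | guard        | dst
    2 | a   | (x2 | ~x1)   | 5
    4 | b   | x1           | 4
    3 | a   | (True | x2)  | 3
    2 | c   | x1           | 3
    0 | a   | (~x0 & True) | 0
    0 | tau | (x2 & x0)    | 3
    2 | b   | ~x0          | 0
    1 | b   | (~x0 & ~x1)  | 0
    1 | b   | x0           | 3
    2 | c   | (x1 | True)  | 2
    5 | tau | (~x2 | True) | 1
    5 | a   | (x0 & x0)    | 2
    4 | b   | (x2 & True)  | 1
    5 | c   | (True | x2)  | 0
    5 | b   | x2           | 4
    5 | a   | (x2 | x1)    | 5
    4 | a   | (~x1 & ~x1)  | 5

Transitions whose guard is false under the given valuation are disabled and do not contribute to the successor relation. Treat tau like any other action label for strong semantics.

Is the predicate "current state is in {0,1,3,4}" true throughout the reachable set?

Answer: INVARIANT HOLDS

Trace:
Inv-set: {0,1,3,4}
Reach set: {0,3}
  0: ✓
  3: ✓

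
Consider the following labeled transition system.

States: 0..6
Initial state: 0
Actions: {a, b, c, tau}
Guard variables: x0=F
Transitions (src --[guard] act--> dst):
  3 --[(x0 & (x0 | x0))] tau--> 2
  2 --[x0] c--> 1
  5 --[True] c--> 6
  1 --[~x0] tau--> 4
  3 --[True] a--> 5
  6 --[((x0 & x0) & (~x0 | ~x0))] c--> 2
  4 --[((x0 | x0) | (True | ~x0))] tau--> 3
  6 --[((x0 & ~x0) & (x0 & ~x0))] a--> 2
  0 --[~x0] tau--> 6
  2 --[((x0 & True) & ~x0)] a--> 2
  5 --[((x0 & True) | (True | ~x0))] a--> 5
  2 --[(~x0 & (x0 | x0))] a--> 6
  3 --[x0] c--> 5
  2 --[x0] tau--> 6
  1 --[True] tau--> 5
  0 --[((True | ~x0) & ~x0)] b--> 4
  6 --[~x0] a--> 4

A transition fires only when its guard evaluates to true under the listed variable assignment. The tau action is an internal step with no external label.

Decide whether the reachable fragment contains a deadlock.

R = {0,3,4,5,6}
  0: b→4  tau→6  [deg 2]
  3: a→5  [deg 1]
  4: tau→3  [deg 1]
  5: a→5  c→6  [deg 2]
  6: a→4  [deg 1]

Answer: DEADLOCK-FREE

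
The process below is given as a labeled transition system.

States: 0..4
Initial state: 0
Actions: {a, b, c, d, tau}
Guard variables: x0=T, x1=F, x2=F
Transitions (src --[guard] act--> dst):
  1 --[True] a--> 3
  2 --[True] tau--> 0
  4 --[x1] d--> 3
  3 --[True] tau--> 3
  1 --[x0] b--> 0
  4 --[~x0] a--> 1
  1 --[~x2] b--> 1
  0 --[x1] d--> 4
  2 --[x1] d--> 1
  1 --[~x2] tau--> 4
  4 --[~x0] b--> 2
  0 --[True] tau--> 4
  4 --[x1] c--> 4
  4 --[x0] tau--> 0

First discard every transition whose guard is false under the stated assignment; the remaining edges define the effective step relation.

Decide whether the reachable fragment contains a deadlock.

Reach set: {0,4}
  0: tau→4  [deg 1]
  4: tau→0  [deg 1]

Answer: DEADLOCK-FREE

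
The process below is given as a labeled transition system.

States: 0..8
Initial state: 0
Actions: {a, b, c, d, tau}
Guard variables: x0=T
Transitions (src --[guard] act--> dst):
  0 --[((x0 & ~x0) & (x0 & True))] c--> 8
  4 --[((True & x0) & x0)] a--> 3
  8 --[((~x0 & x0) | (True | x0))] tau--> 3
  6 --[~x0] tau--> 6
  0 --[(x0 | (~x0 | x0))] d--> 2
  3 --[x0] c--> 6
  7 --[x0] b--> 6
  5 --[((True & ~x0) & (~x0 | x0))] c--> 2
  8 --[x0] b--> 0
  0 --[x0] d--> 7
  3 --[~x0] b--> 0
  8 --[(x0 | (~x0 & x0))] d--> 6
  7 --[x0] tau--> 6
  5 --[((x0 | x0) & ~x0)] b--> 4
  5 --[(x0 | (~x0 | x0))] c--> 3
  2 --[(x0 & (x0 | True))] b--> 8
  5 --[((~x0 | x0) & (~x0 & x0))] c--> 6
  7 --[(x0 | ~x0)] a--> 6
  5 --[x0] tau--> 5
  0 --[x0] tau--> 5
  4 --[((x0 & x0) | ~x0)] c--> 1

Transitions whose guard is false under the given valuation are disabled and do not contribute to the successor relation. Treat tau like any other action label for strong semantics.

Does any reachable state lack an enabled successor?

Reachable = {0,2,3,5,6,7,8}
  0: d→2  d→7  tau→5  [3 out]
  2: b→8  [1 out]
  3: c→6  [1 out]
  5: c→3  tau→5  [2 out]
  6: ∅  [STUCK]
  7: a→6  b→6  tau→6  [3 out]
  8: b→0  d→6  tau→3  [3 out]
trace reaching 6: d·b

Answer: DEADLOCK at state 6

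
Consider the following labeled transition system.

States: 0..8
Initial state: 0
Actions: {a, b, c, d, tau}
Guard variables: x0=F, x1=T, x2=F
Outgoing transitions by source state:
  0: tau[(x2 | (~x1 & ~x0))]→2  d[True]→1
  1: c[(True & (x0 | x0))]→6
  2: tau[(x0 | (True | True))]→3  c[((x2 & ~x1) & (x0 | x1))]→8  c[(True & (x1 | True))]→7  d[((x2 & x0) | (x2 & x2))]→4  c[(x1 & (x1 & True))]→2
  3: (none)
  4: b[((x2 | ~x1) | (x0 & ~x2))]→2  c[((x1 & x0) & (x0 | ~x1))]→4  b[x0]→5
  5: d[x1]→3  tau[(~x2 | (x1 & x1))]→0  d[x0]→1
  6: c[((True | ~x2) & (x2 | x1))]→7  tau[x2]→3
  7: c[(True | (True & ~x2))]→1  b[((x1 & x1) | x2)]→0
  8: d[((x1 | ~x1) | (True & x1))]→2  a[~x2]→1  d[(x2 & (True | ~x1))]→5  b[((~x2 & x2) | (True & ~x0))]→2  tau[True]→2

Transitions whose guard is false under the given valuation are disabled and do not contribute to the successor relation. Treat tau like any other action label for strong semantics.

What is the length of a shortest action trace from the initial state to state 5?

Breadth-first toward 5:
  L0 = {0}
  L1 = {1}
5 never appears.

Answer: UNREACHABLE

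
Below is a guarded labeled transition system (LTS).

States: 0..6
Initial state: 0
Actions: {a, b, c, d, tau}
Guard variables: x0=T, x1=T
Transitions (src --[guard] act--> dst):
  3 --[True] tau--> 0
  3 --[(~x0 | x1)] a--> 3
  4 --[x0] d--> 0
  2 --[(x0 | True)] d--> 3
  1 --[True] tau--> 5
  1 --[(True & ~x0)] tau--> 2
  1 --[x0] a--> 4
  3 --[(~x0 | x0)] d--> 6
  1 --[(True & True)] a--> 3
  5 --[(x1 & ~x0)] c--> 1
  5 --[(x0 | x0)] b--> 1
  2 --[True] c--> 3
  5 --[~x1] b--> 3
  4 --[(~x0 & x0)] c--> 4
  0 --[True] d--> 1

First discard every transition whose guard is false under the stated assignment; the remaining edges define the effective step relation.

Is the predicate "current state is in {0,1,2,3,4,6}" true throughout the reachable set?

Inv-set: {0,1,2,3,4,6}
R = {0,1,3,4,5,6}
  0: safe
  1: safe
  3: safe
  4: safe
  5: outside
  6: safe
witness against invariant: d·tau → 5

Answer: INVARIANT VIOLATED at state 5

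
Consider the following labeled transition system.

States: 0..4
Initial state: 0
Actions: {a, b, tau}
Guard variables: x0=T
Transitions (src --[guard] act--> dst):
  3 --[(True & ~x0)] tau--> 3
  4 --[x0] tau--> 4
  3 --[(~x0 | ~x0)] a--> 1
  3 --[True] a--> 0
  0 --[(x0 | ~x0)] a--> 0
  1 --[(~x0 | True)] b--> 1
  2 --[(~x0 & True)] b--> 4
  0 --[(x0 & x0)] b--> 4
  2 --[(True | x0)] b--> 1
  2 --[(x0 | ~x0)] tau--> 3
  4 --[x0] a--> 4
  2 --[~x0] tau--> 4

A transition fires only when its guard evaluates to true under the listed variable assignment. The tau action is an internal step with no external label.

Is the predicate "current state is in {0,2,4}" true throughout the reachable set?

Answer: INVARIANT HOLDS

Working:
Safe = {0,2,4}
Reach set: {0,4}
  0: ✓
  4: ✓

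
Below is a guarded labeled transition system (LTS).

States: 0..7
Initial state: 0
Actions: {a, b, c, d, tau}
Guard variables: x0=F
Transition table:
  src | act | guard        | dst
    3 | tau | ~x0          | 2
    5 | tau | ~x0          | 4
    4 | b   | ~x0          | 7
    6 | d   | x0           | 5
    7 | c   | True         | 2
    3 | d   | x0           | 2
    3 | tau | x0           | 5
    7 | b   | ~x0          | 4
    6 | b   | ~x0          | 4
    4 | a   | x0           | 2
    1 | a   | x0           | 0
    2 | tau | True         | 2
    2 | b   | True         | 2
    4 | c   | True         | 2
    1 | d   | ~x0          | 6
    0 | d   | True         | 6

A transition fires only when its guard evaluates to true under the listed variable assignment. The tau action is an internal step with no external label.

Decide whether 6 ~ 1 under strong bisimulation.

Answer: NOT BISIMILAR

Working:
Refine partition for ~:
  P[0] = {{0,1,2,3,4,5,6,7}}
  P[1] = {{0,1},{2},{3,5},{4,7},{6}}
  P[2] = {{0,1},{2},{3},{4,7},{5},{6}}
stable after 3 split(s): 6 block(s)
6∈{6}, 1∈{0,1}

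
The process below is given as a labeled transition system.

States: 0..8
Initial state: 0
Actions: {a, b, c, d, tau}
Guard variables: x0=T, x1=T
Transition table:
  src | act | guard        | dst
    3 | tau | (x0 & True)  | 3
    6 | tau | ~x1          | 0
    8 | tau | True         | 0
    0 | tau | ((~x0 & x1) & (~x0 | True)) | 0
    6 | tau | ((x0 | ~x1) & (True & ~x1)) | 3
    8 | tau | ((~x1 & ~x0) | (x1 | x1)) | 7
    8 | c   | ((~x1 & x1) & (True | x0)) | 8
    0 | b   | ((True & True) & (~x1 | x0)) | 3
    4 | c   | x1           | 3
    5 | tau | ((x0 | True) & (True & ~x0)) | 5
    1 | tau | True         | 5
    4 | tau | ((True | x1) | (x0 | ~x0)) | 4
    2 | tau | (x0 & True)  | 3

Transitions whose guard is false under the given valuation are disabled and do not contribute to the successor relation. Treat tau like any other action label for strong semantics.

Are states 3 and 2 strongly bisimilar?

Bisimulation quotient by refinement:
  round 0: {{0,1,2,3,4,5,6,7,8}}
  round 1: {{0},{1,2,3,8},{4},{5,6,7}}
  round 2: {{0},{1},{2,3},{4},{5,6,7},{8}}
Fixed point at round 3; 6 class(es).
3∈{2,3}, 2∈{2,3}

Answer: BISIMILAR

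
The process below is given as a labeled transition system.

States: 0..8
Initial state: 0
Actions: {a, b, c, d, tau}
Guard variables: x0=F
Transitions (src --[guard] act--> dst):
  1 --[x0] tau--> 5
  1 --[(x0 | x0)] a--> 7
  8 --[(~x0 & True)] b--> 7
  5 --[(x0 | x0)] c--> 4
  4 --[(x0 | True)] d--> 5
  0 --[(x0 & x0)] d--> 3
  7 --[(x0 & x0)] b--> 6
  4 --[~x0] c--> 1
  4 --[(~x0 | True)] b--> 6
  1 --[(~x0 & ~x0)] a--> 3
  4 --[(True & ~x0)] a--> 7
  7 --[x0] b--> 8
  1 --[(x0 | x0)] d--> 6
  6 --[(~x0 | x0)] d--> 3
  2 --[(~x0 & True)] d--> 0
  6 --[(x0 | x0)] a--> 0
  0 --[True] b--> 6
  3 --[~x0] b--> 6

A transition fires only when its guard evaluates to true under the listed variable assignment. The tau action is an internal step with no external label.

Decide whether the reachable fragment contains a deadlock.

Reachable = {0,3,6}
  0: b→6  [deg 1]
  3: b→6  [deg 1]
  6: d→3  [deg 1]

Answer: DEADLOCK-FREE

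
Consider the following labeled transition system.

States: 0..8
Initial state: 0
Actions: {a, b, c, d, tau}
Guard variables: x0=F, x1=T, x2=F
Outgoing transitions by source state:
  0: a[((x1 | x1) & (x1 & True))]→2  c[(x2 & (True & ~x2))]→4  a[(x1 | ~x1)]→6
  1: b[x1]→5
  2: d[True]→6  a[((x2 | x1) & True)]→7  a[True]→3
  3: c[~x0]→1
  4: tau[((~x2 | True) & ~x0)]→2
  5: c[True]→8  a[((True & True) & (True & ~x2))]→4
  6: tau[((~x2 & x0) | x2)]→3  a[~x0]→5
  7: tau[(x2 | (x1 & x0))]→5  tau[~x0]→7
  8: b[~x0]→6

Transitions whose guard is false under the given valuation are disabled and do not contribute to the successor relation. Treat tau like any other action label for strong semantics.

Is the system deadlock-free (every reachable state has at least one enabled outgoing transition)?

Reach set: {0,1,2,3,4,5,6,7,8}
  0: a→2  a→6  [deg 2]
  1: b→5  [deg 1]
  2: a→3  a→7  d→6  [deg 3]
  3: c→1  [deg 1]
  4: tau→2  [deg 1]
  5: a→4  c→8  [deg 2]
  6: a→5  [deg 1]
  7: tau→7  [deg 1]
  8: b→6  [deg 1]

Answer: DEADLOCK-FREE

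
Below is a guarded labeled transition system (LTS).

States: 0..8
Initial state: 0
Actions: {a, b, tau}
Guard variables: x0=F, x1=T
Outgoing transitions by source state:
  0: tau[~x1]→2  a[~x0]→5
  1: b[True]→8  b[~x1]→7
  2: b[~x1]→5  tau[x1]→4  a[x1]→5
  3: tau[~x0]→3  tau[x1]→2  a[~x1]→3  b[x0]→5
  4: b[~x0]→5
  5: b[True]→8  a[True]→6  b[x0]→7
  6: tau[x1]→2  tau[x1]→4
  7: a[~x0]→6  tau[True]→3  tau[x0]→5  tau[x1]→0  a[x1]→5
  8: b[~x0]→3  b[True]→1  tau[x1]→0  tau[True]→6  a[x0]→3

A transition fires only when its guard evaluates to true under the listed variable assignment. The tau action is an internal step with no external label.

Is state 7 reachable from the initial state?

Guard filter leaves 19 enabled edge(s).
depth 0: {0}
depth 1: {5}  total {0,5}
depth 2: {6,8}  total {0,5,6,8}
depth 3: {1,2,3,4}  total {0,1,2,3,4,5,6,8}
R = {0,1,2,3,4,5,6,8}

Answer: UNREACHABLE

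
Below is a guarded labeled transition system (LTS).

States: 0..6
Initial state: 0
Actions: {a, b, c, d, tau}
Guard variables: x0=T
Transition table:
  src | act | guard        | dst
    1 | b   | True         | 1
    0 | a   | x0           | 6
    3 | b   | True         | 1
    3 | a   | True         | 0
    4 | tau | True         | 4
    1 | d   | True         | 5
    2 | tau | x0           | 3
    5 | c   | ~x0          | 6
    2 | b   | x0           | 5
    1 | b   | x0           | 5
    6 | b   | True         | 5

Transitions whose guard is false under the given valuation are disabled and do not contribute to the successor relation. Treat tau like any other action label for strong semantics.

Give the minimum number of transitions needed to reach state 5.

Answer: 2

Working:
Layered search for 5:
  Layer 0: {0}
  Layer 1: {6}
  Layer 2: {5}
first hit 5 at d=2 via a·b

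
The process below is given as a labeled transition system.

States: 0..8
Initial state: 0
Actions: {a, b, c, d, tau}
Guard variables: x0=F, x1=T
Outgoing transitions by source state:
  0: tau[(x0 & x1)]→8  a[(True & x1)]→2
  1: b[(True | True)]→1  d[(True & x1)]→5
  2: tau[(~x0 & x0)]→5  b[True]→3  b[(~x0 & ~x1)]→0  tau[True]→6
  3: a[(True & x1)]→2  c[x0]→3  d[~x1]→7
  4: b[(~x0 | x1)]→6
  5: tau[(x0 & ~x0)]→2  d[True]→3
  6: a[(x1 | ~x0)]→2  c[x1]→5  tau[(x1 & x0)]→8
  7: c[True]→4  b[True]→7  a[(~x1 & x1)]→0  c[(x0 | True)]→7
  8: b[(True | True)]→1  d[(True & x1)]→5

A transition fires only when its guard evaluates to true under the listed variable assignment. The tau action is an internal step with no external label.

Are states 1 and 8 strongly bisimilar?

Answer: BISIMILAR

Analysis:
Refine partition for ~:
  round 0: {{0,1,2,3,4,5,6,7,8}}
  round 1: {{0,3},{1,8},{2},{4},{5},{6},{7}}
stable after 2 split(s): 7 block(s)
class of 1: {1,8}; class of 8: {1,8}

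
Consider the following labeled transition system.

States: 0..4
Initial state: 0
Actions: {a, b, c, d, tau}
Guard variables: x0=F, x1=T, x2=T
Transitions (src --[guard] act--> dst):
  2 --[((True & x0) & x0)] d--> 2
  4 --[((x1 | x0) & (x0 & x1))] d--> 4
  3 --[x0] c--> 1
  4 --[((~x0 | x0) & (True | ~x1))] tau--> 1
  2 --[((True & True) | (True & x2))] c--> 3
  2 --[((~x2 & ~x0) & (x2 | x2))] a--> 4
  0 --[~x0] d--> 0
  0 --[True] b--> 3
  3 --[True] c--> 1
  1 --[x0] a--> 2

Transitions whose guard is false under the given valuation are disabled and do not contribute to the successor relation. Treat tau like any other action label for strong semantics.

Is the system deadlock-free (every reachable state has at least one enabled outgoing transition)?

Answer: DEADLOCK at state 1

Working:
Reach set: {0,1,3}
  0: b→3  d→0  [2 out]
  1: ∅  [STUCK]
  3: c→1  [1 out]
witness 1: b·c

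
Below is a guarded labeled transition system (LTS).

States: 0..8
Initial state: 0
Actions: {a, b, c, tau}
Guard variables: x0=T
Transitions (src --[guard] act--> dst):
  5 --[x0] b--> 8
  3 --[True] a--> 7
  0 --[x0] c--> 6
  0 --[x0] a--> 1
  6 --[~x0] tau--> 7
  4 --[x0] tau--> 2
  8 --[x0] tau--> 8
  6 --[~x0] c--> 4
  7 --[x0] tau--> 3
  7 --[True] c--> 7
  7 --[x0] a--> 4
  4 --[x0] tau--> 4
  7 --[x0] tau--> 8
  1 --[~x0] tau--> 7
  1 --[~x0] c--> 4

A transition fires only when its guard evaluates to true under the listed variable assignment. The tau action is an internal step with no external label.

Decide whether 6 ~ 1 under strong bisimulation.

Answer: BISIMILAR

Working:
Refine partition for ~:
  round 0: {{0,1,2,3,4,5,6,7,8}}
  round 1: {{0},{1,2,6},{3},{4,8},{5},{7}}
  round 2: {{0},{1,2,6},{3},{4},{5},{7},{8}}
stable after 3 split(s): 7 block(s)
6∈{1,2,6}, 1∈{1,2,6}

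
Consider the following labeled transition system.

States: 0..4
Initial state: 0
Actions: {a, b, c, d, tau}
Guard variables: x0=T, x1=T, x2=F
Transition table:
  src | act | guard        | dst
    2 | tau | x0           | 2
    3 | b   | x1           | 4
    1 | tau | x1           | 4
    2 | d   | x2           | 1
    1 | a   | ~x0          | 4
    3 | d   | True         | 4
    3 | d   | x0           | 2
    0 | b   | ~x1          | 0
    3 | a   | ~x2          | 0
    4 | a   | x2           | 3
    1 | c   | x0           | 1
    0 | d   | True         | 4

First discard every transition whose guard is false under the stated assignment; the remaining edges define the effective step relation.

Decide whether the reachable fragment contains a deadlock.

R = {0,4}
  0: d→4  [deg 1]
  4: ∅  [STUCK]
Path to 4: d

Answer: DEADLOCK at state 4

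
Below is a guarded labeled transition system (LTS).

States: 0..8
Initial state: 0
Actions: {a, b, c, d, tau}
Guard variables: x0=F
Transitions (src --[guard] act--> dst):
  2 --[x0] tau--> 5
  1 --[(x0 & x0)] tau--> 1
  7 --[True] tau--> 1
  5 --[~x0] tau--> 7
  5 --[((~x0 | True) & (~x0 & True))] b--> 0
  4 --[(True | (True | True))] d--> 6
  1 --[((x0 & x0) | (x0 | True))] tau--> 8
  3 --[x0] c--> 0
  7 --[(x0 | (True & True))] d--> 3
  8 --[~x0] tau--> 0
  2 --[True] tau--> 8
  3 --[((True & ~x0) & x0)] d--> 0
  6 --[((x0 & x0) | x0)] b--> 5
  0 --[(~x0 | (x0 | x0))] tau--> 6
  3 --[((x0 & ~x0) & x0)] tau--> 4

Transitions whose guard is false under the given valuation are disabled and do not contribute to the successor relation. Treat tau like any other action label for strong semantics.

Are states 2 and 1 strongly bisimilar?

Answer: BISIMILAR

Trace:
Compute ~ classes (split until stable):
  π0 = {{0,1,2,3,4,5,6,7,8}}
  π1 = {{0,1,2,8},{3,6},{4},{5},{7}}
  π2 = {{0},{1,2,8},{3,6},{4},{5},{7}}
  π3 = {{0},{1,2},{3,6},{4},{5},{7},{8}}
7 equivalence class(es) (converged in 4)
class of 2: {1,2}; class of 1: {1,2}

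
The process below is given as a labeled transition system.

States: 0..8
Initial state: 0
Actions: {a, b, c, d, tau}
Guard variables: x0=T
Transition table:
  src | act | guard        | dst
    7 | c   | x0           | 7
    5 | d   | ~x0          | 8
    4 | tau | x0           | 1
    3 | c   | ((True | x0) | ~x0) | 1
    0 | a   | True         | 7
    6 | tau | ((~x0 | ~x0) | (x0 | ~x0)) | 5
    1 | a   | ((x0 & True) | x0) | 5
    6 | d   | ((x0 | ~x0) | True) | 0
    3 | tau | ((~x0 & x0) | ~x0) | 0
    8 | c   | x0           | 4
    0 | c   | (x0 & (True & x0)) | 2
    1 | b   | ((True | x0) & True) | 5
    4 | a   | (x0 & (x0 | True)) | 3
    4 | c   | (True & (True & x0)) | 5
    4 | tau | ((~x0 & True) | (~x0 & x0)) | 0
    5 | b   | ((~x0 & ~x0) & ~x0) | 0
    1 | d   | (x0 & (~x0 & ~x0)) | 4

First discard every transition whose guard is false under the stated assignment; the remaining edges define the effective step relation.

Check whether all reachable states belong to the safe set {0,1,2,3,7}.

Safe = {0,1,2,3,7}
Reach set: {0,2,7}
  0: ok
  2: ok
  7: ok

Answer: INVARIANT HOLDS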